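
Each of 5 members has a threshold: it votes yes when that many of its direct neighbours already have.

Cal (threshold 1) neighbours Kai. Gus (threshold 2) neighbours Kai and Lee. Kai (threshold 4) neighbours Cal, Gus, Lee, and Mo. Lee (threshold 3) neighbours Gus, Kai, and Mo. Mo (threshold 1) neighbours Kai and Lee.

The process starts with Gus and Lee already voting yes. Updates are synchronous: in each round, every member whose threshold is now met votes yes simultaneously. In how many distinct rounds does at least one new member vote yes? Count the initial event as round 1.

Round 1 — Gus, Lee vote yes (initial).
Round 2 — checking thresholds:
  Kai: 2 of 4 neighbours < 4, not yet.
  Mo: 1 of 2 neighbours ≥ 1, votes yes.
Round 3 — no new yes votes; cascade stops.

2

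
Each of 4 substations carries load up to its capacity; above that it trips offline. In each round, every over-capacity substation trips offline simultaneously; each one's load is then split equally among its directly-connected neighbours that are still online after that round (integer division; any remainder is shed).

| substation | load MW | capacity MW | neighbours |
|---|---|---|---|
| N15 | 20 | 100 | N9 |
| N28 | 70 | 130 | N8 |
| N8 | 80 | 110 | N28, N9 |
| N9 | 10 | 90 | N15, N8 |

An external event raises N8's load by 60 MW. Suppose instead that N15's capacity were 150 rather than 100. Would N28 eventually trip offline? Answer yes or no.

With N15's capacity at 150:
Round 1 — N8 at 140 > 110. N8 trips offline.
  N8 sheds 140 MW to N28, N9: 70 each.
    N28: 70+70 = 140 > 130
    N9: 10+70 = 80 ≤ 90
Round 2 — N28 trips offline.
  N28 sheds 140 MW: no online neighbours, lost.
No further trips.

yes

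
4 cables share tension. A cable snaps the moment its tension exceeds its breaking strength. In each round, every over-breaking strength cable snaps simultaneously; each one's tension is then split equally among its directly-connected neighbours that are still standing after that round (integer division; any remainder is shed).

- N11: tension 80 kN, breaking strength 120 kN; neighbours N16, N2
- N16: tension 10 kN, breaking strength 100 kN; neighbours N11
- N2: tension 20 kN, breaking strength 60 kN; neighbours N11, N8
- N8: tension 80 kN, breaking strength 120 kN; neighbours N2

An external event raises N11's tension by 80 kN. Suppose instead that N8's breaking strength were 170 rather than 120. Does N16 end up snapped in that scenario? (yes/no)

With N8's breaking strength at 170:
Round 1 — N11 at 160 > 120. N11 snaps.
  N11 sheds 160 kN to N16, N2: 80 each.
    N16: 10+80 = 90 ≤ 100
    N2: 20+80 = 100 > 60
Round 2 — N2 snaps.
  N2 sheds 100 kN to N8: 100 each.
    N8: 80+100 = 180 > 170
Round 3 — N8 snaps.
  N8 sheds 180 kN: no online neighbours, lost.
No further breaks.

no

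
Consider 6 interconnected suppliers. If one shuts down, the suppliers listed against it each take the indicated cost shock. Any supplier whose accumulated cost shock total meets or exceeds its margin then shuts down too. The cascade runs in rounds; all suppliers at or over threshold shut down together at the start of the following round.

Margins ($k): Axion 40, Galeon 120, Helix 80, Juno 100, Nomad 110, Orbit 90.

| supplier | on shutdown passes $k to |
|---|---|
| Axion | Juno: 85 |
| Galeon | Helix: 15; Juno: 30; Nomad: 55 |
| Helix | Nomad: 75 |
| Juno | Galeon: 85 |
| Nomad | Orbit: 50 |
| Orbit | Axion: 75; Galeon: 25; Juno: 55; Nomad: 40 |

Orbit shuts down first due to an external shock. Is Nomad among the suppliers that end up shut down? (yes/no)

no

Round 1 — Orbit shuts down (initial).
  Axion: +75 → 75 ≥ 40
  Galeon: +25 → 25 < 120
  Juno: +55 → 55 < 100
  Nomad: +40 → 40 < 110
Round 2 — Axion shuts down.
  Juno: +85 → 140 ≥ 100
Round 3 — Juno shuts down.
  Galeon: +85 → 110 < 120
No further shutdowns.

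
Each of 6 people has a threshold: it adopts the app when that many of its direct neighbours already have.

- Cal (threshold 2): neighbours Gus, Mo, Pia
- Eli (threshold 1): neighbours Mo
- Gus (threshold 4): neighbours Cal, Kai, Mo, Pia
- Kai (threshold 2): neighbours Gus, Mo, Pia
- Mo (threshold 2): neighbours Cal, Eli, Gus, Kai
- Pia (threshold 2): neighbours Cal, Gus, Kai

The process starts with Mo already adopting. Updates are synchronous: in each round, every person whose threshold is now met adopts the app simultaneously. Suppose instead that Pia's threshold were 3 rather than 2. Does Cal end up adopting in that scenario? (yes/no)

With Pia's threshold at 3:
Round 1 — Mo adopts the app (initial).
Round 2 — checking thresholds:
  Cal: 1 of 3 neighbours < 2, below threshold.
  Eli: 1 of 1 neighbours ≥ 1, adopts the app.
  Gus: 1 of 4 neighbours < 4, below threshold.
  Kai: 1 of 3 neighbours < 2, below threshold.
Round 3 — no new adoptions; cascade stops.

no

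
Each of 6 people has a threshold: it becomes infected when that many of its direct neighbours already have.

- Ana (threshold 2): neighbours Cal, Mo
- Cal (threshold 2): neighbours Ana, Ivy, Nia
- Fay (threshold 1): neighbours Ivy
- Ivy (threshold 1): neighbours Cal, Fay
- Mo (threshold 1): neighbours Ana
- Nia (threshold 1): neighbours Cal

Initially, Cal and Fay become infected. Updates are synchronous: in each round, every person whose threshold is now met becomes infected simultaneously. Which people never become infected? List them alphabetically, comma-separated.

Round 1 — Cal, Fay become infected (initial).
Round 2 — checking thresholds:
  Ana: 1 of 2 neighbours < 2, below threshold.
  Ivy: 2 of 2 neighbours ≥ 1, becomes infected.
  Nia: 1 of 1 neighbours ≥ 1, becomes infected.
Round 3 — no new infections; cascade stops.

Ana, Mo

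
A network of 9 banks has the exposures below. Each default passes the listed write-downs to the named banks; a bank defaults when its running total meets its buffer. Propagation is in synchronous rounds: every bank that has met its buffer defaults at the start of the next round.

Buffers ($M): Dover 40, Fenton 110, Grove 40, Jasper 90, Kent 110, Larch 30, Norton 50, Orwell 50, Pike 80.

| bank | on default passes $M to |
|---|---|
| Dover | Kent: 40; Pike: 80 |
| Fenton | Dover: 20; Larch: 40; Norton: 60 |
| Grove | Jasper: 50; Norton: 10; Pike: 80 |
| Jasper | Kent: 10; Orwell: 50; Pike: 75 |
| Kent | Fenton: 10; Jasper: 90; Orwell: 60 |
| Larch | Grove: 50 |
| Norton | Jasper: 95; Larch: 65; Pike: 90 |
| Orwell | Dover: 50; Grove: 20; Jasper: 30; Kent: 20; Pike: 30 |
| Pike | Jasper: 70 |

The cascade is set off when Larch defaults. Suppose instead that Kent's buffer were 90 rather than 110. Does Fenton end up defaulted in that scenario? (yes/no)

no

With Kent's buffer at 90:
Round 1 — Larch defaults (initial).
  Grove: +50 → 50 ≥ 40
Round 2 — Grove defaults.
  Jasper: +50 → 50 < 90
  Norton: +10 → 10 < 50
  Pike: +80 → 80 ≥ 80
Round 3 — Pike defaults.
  Jasper: +70 → 120 ≥ 90
Round 4 — Jasper defaults.
  Kent: +10 → 10 < 90
  Orwell: +50 → 50 ≥ 50
Round 5 — Orwell defaults.
  Dover: +50 → 50 ≥ 40
  Kent: +20 → 30 < 90
Round 6 — Dover defaults.
  Kent: +40 → 70 < 90
No further defaults.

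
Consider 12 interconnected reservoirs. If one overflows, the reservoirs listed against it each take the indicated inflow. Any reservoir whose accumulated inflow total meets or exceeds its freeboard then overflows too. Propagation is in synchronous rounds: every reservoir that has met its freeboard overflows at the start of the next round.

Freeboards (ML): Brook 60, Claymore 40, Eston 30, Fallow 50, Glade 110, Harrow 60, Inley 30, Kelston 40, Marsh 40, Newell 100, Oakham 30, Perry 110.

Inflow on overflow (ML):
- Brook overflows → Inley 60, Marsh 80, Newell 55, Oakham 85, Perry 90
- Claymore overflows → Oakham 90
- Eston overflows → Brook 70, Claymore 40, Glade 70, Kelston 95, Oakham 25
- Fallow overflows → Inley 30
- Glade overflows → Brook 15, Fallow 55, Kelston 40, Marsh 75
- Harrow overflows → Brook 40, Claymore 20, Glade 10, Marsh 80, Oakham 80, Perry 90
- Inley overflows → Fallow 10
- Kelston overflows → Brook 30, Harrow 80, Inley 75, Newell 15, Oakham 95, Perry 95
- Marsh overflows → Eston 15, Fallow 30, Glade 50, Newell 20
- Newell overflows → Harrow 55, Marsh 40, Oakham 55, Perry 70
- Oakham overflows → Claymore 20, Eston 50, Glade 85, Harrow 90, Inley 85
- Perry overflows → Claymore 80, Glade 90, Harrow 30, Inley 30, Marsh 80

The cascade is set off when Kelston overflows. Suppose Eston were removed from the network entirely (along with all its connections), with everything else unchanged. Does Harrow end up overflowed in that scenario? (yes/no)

yes

With Eston removed:
Round 1 — Kelston overflows (initial).
  Brook: +30 → 30 < 60
  Harrow: +80 → 80 ≥ 60
  Inley: +75 → 75 ≥ 30
  Newell: +15 → 15 < 100
  Oakham: +95 → 95 ≥ 30
  Perry: +95 → 95 < 110
Round 2 — Harrow, Inley, Oakham overflow.
  Brook: +40 → 70 ≥ 60
  Claymore: +20+20 → 40 ≥ 40
  Fallow: +10 → 10 < 50
  Glade: +10+85 → 95 < 110
  Marsh: +80 → 80 ≥ 40
  Perry: +90 → 185 ≥ 110
Round 3 — Brook, Claymore, Marsh, Perry overflow.
  Fallow: +30 → 40 < 50
  Glade: +50+90 → 235 ≥ 110
  Newell: +55+20 → 90 < 100
Round 4 — Glade overflows.
  Fallow: +55 → 95 ≥ 50
Round 5 — Fallow overflows.
No further overflows.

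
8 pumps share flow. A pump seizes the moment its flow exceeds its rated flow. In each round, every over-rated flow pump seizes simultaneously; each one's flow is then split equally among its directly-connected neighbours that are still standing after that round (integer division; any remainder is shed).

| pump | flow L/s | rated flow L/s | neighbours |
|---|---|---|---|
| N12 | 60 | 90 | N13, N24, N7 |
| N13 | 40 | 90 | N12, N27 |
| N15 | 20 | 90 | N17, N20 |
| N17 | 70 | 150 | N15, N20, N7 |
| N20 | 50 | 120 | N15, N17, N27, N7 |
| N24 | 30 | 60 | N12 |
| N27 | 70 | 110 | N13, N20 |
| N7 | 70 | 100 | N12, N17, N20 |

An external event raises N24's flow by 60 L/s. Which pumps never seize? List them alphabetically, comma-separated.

none

Round 1 — N24 at 90 > 60. N24 seizes.
  N24 sheds 90 L/s to N12: 90 each.
    N12: 60+90 = 150 > 90
Round 2 — N12 seizes.
  N12 sheds 150 L/s to N13, N7: 75 each.
    N13: 40+75 = 115 > 90
    N7: 70+75 = 145 > 100
Round 3 — N13, N7 seize.
  N13 sheds 115 L/s to N27: 115 each.
    N27: 70+115 = 185 > 110
  N7 sheds 145 L/s to N17, N20: 72 each (1 lost).
    N17: 70+72 = 142 ≤ 150
    N20: 50+72 = 122 > 120
Round 4 — N20, N27 seize.
  N20 sheds 122 L/s to N15, N17: 61 each.
    N15: 20+61 = 81 ≤ 90
    N17: 142+61 = 203 > 150
  N27 sheds 185 L/s: no online neighbours, lost.
Round 5 — N17 seizes.
  N17 sheds 203 L/s to N15: 203 each.
    N15: 81+203 = 284 > 90
Round 6 — N15 seizes.
  N15 sheds 284 L/s: no online neighbours, lost.
No further seizures.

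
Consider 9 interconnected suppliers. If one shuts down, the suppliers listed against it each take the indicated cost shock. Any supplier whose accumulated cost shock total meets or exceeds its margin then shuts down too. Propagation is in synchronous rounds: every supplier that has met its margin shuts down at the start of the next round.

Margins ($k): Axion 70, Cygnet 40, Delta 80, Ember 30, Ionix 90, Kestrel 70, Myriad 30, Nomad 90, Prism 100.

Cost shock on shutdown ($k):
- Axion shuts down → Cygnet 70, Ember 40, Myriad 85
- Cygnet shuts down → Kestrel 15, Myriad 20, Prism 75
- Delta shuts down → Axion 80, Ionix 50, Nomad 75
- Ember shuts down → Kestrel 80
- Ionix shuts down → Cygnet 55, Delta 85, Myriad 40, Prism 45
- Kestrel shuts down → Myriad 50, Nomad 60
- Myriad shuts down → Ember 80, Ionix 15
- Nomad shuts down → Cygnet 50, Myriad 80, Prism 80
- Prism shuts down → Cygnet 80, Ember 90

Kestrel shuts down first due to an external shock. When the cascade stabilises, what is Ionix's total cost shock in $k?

15

Round 1 — Kestrel shuts down (initial).
  Myriad: +50 → 50 ≥ 30
  Nomad: +60 → 60 < 90
Round 2 — Myriad shuts down.
  Ember: +80 → 80 ≥ 30
  Ionix: +15 → 15 < 90
Round 3 — Ember shuts down.
No further shutdowns.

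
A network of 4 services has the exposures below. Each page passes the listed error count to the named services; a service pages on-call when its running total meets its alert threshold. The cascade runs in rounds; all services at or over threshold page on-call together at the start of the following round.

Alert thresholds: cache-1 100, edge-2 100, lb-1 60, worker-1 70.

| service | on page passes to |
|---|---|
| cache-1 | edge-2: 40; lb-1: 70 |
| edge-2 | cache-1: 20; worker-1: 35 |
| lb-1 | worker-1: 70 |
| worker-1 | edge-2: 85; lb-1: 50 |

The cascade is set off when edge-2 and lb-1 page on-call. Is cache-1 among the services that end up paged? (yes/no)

Round 1 — edge-2, lb-1 page on-call (initial).
  cache-1: +20 → 20 < 100
  worker-1: +35+70 → 105 ≥ 70
Round 2 — worker-1 pages on-call.
No further pages.

no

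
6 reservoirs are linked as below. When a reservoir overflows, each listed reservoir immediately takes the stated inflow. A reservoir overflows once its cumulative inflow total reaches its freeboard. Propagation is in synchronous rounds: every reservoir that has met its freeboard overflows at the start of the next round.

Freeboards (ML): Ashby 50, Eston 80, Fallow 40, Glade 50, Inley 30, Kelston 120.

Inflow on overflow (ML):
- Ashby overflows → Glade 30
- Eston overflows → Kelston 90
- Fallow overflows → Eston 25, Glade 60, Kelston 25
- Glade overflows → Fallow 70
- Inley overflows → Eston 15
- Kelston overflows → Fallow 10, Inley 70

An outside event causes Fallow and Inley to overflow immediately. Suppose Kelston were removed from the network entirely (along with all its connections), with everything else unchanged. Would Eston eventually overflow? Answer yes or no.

no

With Kelston removed:
Round 1 — Fallow, Inley overflow (initial).
  Eston: +25+15 → 40 < 80
  Glade: +60 → 60 ≥ 50
Round 2 — Glade overflows.
No further overflows.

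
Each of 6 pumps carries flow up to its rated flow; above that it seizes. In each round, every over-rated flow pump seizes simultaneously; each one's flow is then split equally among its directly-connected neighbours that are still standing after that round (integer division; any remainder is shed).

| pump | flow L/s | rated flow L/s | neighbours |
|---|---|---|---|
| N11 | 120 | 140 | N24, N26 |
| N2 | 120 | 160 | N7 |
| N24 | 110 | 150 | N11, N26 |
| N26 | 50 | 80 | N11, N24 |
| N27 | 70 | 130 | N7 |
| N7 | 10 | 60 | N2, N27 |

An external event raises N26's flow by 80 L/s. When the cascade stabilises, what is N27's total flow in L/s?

Round 1 — N26 at 130 > 80. N26 seizes.
  N26 sheds 130 L/s to N11, N24: 65 each.
    N11: 120+65 = 185 > 140
    N24: 110+65 = 175 > 150
Round 2 — N11, N24 seize.
  N11 sheds 185 L/s: no online neighbours, lost.
  N24 sheds 175 L/s: no online neighbours, lost.
No further seizures.

70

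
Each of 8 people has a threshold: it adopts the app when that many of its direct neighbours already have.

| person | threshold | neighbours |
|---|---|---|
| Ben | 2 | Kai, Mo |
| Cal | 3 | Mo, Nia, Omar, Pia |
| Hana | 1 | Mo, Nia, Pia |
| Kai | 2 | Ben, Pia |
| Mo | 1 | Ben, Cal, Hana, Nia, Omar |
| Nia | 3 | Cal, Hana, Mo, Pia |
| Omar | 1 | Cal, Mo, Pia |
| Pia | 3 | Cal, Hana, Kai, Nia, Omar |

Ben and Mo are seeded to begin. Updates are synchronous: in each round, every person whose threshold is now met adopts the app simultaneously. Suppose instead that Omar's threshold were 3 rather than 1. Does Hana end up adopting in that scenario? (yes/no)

yes

With Omar's threshold at 3:
Round 1 — Ben, Mo adopt the app (initial).
Round 2 — checking thresholds:
  Cal: 1 of 4 neighbours < 3, not yet.
  Hana: 1 of 3 neighbours ≥ 1, adopts the app.
  Kai: 1 of 2 neighbours < 2, not yet.
  Nia: 1 of 4 neighbours < 3, not yet.
  Omar: 1 of 3 neighbours < 3, not yet.
Round 3 — no new adoptions; cascade stops.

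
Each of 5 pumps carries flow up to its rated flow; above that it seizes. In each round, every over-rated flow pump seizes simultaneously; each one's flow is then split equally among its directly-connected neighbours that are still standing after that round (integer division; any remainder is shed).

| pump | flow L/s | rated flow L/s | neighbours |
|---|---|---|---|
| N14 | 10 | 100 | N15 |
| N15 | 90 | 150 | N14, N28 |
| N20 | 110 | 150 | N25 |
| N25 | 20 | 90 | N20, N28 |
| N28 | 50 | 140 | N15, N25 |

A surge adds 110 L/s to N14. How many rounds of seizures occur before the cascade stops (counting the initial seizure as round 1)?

Round 1 — N14 at 120 > 100. N14 seizes.
  N14 sheds 120 L/s to N15: 120 each.
    N15: 90+120 = 210 > 150
Round 2 — N15 seizes.
  N15 sheds 210 L/s to N28: 210 each.
    N28: 50+210 = 260 > 140
Round 3 — N28 seizes.
  N28 sheds 260 L/s to N25: 260 each.
    N25: 20+260 = 280 > 90
Round 4 — N25 seizes.
  N25 sheds 280 L/s to N20: 280 each.
    N20: 110+280 = 390 > 150
Round 5 — N20 seizes.
  N20 sheds 390 L/s: no online neighbours, lost.
No further seizures.

5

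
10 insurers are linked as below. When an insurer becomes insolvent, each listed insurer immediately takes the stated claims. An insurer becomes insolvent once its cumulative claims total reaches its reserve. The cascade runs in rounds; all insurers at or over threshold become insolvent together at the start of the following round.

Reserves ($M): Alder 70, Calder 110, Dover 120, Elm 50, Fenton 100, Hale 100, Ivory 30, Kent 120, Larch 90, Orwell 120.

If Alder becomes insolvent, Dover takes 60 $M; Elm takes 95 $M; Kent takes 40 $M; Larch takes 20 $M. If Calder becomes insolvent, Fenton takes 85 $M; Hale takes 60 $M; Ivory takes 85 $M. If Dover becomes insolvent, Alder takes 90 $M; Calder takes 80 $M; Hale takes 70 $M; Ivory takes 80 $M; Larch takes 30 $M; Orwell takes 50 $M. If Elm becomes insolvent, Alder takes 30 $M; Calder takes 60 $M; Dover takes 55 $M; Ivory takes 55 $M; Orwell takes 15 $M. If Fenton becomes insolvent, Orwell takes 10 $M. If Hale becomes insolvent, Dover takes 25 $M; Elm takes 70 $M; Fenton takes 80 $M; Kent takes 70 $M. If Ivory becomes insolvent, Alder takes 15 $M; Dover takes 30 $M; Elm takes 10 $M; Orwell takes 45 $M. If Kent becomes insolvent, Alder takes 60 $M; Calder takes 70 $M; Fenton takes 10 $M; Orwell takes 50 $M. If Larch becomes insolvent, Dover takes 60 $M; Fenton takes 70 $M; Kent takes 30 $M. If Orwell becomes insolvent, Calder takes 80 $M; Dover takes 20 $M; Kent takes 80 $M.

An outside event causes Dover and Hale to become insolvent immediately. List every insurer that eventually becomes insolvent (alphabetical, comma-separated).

Round 1 — Dover, Hale become insolvent (initial).
  Alder: +90 → 90 ≥ 70
  Calder: +80 → 80 < 110
  Elm: +70 → 70 ≥ 50
  Fenton: +80 → 80 < 100
  Ivory: +80 → 80 ≥ 30
  Kent: +70 → 70 < 120
  Larch: +30 → 30 < 90
  Orwell: +50 → 50 < 120
Round 2 — Alder, Elm, Ivory become insolvent.
  Calder: +60 → 140 ≥ 110
  Kent: +40 → 110 < 120
  Larch: +20 → 50 < 90
  Orwell: +15+45 → 110 < 120
Round 3 — Calder becomes insolvent.
  Fenton: +85 → 165 ≥ 100
Round 4 — Fenton becomes insolvent.
  Orwell: +10 → 120 ≥ 120
Round 5 — Orwell becomes insolvent.
  Kent: +80 → 190 ≥ 120
Round 6 — Kent becomes insolvent.
No further insolvencies.

Alder, Calder, Dover, Elm, Fenton, Hale, Ivory, Kent, Orwell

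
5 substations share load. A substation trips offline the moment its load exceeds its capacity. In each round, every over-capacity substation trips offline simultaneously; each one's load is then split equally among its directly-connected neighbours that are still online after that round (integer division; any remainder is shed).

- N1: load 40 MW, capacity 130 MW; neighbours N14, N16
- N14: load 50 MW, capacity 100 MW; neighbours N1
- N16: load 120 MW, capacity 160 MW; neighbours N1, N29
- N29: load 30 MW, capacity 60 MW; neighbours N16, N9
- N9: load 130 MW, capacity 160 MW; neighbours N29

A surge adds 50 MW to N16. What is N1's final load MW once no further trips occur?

Round 1 — N16 at 170 > 160. N16 trips offline.
  N16 sheds 170 MW to N1, N29: 85 each.
    N1: 40+85 = 125 ≤ 130
    N29: 30+85 = 115 > 60
Round 2 — N29 trips offline.
  N29 sheds 115 MW to N9: 115 each.
    N9: 130+115 = 245 > 160
Round 3 — N9 trips offline.
  N9 sheds 245 MW: no online neighbours, lost.
No further trips.

125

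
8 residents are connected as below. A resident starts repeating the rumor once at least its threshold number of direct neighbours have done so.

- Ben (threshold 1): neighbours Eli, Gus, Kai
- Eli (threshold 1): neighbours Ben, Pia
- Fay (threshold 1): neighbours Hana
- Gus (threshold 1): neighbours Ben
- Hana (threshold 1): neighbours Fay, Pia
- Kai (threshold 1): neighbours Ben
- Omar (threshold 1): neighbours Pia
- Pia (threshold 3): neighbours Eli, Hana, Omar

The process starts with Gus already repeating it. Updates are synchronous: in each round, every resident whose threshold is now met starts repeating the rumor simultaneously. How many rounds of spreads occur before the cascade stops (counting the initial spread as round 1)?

3

Round 1 — Gus starts repeating the rumor (initial).
Round 2 — checking thresholds:
  Ben: 1 of 3 neighbours ≥ 1, starts repeating the rumor.
Round 3 — checking thresholds:
  Eli: 1 of 2 neighbours ≥ 1, starts repeating the rumor.
  Kai: 1 of 1 neighbours ≥ 1, starts repeating the rumor.
Round 4 — no new spreads; cascade stops.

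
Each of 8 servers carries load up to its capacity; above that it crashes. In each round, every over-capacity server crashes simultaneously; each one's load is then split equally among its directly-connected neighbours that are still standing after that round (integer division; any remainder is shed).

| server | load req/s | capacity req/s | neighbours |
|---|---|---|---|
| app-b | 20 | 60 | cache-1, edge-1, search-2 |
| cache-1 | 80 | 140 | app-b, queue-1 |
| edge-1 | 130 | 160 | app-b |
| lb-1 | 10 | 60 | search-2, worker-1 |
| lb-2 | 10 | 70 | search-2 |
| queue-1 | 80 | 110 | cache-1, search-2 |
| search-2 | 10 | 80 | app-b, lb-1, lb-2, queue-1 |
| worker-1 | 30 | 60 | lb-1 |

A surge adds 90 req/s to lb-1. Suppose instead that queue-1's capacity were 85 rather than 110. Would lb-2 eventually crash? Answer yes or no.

With queue-1's capacity at 85:
Round 1 — lb-1 at 100 > 60. lb-1 crashes.
  lb-1 sheds 100 req/s to search-2, worker-1: 50 each.
    search-2: 10+50 = 60 ≤ 80
    worker-1: 30+50 = 80 > 60
Round 2 — worker-1 crashes.
  worker-1 sheds 80 req/s: no online neighbours, lost.
No further crashes.

no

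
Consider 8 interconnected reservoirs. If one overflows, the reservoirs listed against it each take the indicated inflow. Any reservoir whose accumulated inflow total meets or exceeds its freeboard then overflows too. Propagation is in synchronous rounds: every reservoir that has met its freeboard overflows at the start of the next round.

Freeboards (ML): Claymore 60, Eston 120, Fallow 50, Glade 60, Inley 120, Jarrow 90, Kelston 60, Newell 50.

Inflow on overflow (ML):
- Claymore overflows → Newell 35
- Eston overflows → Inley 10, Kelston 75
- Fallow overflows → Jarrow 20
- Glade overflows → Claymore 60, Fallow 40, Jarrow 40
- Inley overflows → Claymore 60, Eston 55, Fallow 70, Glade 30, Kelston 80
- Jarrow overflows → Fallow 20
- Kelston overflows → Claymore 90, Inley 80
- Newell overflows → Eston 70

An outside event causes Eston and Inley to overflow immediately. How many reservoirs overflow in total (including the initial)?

Round 1 — Eston, Inley overflow (initial).
  Claymore: +60 → 60 ≥ 60
  Fallow: +70 → 70 ≥ 50
  Glade: +30 → 30 < 60
  Kelston: +75+80 → 155 ≥ 60
Round 2 — Claymore, Fallow, Kelston overflow.
  Jarrow: +20 → 20 < 90
  Newell: +35 → 35 < 50
No further overflows.

5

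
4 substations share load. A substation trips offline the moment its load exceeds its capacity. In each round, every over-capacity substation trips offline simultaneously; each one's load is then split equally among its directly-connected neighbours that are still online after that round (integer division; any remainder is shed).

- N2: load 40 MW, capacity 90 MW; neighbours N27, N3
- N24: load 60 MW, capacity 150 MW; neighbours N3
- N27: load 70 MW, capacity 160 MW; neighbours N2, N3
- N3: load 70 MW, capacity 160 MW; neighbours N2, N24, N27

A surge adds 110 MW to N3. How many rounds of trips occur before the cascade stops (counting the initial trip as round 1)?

3

Round 1 — N3 at 180 > 160. N3 trips offline.
  N3 sheds 180 MW to N2, N24, N27: 60 each.
    N2: 40+60 = 100 > 90
    N24: 60+60 = 120 ≤ 150
    N27: 70+60 = 130 ≤ 160
Round 2 — N2 trips offline.
  N2 sheds 100 MW to N27: 100 each.
    N27: 130+100 = 230 > 160
Round 3 — N27 trips offline.
  N27 sheds 230 MW: no online neighbours, lost.
No further trips.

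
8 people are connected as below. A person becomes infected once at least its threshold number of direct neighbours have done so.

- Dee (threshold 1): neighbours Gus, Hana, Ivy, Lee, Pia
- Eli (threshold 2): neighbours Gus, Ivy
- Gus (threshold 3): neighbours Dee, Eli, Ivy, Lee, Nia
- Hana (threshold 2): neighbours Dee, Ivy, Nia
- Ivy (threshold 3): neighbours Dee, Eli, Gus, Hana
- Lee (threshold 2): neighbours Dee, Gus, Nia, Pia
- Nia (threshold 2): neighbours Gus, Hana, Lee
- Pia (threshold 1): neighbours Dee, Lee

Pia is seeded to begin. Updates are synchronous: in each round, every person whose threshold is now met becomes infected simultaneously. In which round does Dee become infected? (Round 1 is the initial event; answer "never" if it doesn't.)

2

Round 1 — Pia becomes infected (initial).
Round 2 — checking thresholds:
  Dee: 1 of 5 neighbours ≥ 1, becomes infected.
  Lee: 1 of 4 neighbours < 2, below threshold.
Round 3 — checking thresholds:
  Gus: 1 of 5 neighbours < 3, below threshold.
  Hana: 1 of 3 neighbours < 2, below threshold.
  Ivy: 1 of 4 neighbours < 3, below threshold.
  Lee: 2 of 4 neighbours ≥ 2, becomes infected.
Round 4 — no new infections; cascade stops.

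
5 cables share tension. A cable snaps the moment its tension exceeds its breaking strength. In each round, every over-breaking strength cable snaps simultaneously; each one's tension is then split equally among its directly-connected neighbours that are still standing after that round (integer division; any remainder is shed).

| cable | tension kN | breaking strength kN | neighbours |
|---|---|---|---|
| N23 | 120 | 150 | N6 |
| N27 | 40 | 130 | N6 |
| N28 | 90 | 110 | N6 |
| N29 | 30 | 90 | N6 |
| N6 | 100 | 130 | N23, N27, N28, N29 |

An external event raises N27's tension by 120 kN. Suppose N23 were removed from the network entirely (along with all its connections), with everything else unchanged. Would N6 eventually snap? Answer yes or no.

yes

With N23 removed:
Round 1 — N27 at 160 > 130. N27 snaps.
  N27 sheds 160 kN to N6: 160 each.
    N6: 100+160 = 260 > 130
Round 2 — N6 snaps.
  N6 sheds 260 kN to N28, N29: 130 each.
    N28: 90+130 = 220 > 110
    N29: 30+130 = 160 > 90
Round 3 — N28, N29 snap.
  N28 sheds 220 kN: no online neighbours, lost.
  N29 sheds 160 kN: no online neighbours, lost.
No further breaks.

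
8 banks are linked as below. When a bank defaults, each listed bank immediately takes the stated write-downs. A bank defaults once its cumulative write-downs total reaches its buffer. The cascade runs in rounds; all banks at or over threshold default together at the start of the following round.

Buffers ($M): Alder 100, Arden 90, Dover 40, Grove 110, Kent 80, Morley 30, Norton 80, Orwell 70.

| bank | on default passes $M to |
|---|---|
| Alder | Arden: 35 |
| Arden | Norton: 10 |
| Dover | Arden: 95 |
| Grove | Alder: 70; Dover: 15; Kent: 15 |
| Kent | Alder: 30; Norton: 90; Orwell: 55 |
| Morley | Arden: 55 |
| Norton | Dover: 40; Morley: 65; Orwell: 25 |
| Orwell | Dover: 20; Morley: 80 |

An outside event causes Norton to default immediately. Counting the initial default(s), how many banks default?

4

Round 1 — Norton defaults (initial).
  Dover: +40 → 40 ≥ 40
  Morley: +65 → 65 ≥ 30
  Orwell: +25 → 25 < 70
Round 2 — Dover, Morley default.
  Arden: +95+55 → 150 ≥ 90
Round 3 — Arden defaults.
No further defaults.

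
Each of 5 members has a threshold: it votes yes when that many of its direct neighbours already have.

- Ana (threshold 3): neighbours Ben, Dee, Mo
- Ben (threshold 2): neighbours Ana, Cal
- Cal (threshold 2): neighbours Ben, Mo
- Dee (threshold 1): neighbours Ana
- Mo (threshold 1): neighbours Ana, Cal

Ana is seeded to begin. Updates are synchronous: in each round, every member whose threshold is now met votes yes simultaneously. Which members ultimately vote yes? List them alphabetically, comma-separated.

Ana, Dee, Mo

Round 1 — Ana votes yes (initial).
Round 2 — checking thresholds:
  Ben: 1 of 2 neighbours < 2, holds.
  Dee: 1 of 1 neighbours ≥ 1, votes yes.
  Mo: 1 of 2 neighbours ≥ 1, votes yes.
Round 3 — no new yes votes; cascade stops.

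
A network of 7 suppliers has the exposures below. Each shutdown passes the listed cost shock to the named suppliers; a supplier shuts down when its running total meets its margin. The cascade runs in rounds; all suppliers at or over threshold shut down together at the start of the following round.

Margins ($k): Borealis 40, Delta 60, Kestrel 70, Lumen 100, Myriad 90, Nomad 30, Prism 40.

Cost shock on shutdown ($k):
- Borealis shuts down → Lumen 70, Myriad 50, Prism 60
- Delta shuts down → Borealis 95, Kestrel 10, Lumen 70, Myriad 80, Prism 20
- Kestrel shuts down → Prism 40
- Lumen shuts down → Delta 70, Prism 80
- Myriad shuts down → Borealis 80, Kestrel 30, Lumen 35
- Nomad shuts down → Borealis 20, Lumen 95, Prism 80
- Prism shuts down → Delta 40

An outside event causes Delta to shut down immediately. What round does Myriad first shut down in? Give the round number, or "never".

Round 1 — Delta shuts down (initial).
  Borealis: +95 → 95 ≥ 40
  Kestrel: +10 → 10 < 70
  Lumen: +70 → 70 < 100
  Myriad: +80 → 80 < 90
  Prism: +20 → 20 < 40
Round 2 — Borealis shuts down.
  Lumen: +70 → 140 ≥ 100
  Myriad: +50 → 130 ≥ 90
  Prism: +60 → 80 ≥ 40
Round 3 — Lumen, Myriad, Prism shut down.
  Kestrel: +30 → 40 < 70
No further shutdowns.

3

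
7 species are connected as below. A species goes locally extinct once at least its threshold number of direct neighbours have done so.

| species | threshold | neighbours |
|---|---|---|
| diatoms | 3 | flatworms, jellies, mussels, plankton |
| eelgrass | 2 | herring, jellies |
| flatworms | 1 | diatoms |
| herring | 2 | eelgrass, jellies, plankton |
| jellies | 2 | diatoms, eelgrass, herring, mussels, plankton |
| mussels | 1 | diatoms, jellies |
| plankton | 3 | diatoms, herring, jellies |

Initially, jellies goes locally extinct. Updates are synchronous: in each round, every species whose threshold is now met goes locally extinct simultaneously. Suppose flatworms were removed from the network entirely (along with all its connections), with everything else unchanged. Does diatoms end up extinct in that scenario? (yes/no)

With flatworms removed:
Round 1 — jellies goes locally extinct (initial).
Round 2 — checking thresholds:
  diatoms: 1 of 3 neighbours < 3, below threshold.
  eelgrass: 1 of 2 neighbours < 2, below threshold.
  herring: 1 of 3 neighbours < 2, below threshold.
  mussels: 1 of 2 neighbours ≥ 1, goes locally extinct.
  plankton: 1 of 3 neighbours < 3, below threshold.
Round 3 — no new extinctions; cascade stops.

no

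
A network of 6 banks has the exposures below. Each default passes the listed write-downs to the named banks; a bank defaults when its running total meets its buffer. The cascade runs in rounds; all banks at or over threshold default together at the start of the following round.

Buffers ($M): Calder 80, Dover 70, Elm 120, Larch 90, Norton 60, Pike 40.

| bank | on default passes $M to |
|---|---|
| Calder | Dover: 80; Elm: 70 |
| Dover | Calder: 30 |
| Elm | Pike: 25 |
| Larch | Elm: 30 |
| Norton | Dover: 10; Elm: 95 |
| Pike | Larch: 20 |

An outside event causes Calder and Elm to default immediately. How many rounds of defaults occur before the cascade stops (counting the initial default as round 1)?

Round 1 — Calder, Elm default (initial).
  Dover: +80 → 80 ≥ 70
  Pike: +25 → 25 < 40
Round 2 — Dover defaults.
No further defaults.

2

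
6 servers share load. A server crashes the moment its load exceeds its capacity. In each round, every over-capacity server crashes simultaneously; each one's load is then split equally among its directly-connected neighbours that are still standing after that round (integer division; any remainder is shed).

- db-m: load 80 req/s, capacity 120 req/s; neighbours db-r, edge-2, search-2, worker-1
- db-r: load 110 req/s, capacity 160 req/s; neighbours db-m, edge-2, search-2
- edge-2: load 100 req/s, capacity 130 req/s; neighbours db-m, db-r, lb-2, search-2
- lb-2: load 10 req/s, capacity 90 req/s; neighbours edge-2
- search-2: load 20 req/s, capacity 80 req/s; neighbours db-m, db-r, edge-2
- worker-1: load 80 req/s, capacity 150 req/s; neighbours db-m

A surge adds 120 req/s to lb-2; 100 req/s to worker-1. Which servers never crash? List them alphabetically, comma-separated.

none

Round 1 — lb-2 at 130 > 90; worker-1 at 180 > 150. lb-2, worker-1 crash.
  lb-2 sheds 130 req/s to edge-2: 130 each.
    edge-2: 100+130 = 230 > 130
  worker-1 sheds 180 req/s to db-m: 180 each.
    db-m: 80+180 = 260 > 120
Round 2 — db-m, edge-2 crash.
  db-m sheds 260 req/s to db-r, search-2: 130 each.
    db-r: 110+130 = 240 > 160
    search-2: 20+130 = 150 > 80
  edge-2 sheds 230 req/s to db-r, search-2: 115 each.
    db-r: 240+115 = 355 > 160
    search-2: 150+115 = 265 > 80
Round 3 — db-r, search-2 crash.
  db-r sheds 355 req/s: no online neighbours, lost.
  search-2 sheds 265 req/s: no online neighbours, lost.
No further crashes.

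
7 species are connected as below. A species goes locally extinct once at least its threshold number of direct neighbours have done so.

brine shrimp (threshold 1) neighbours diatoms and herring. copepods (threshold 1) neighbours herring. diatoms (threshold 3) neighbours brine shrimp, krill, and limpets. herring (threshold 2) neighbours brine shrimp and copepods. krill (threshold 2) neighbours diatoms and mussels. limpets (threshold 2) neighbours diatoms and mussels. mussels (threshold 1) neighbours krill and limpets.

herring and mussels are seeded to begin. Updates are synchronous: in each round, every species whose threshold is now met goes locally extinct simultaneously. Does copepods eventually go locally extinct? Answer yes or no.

Round 1 — herring, mussels go locally extinct (initial).
Round 2 — checking thresholds:
  brine shrimp: 1 of 2 neighbours ≥ 1, goes locally extinct.
  copepods: 1 of 1 neighbours ≥ 1, goes locally extinct.
  krill: 1 of 2 neighbours < 2, below threshold.
  limpets: 1 of 2 neighbours < 2, below threshold.
Round 3 — no new extinctions; cascade stops.

yes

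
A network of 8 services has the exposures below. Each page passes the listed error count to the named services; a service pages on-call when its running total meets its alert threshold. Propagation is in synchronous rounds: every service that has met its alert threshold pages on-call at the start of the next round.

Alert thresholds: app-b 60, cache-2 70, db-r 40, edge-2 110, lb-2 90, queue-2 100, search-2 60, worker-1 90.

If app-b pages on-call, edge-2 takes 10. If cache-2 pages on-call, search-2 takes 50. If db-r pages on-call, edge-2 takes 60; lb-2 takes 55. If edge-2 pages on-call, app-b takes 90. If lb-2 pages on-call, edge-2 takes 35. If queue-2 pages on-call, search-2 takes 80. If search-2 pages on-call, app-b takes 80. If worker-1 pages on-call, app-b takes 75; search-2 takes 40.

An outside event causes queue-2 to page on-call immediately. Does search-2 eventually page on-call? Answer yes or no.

yes

Round 1 — queue-2 pages on-call (initial).
  search-2: +80 → 80 ≥ 60
Round 2 — search-2 pages on-call.
  app-b: +80 → 80 ≥ 60
Round 3 — app-b pages on-call.
  edge-2: +10 → 10 < 110
No further pages.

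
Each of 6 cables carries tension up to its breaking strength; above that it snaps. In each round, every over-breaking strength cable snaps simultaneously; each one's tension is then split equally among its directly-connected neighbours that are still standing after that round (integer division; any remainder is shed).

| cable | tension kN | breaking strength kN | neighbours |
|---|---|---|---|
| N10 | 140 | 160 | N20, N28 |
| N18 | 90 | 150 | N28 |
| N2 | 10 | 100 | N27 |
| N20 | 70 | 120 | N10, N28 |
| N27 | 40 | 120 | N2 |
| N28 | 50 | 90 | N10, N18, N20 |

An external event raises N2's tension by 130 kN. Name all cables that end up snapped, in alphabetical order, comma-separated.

Round 1 — N2 at 140 > 100. N2 snaps.
  N2 sheds 140 kN to N27: 140 each.
    N27: 40+140 = 180 > 120
Round 2 — N27 snaps.
  N27 sheds 180 kN: no online neighbours, lost.
No further breaks.

N2, N27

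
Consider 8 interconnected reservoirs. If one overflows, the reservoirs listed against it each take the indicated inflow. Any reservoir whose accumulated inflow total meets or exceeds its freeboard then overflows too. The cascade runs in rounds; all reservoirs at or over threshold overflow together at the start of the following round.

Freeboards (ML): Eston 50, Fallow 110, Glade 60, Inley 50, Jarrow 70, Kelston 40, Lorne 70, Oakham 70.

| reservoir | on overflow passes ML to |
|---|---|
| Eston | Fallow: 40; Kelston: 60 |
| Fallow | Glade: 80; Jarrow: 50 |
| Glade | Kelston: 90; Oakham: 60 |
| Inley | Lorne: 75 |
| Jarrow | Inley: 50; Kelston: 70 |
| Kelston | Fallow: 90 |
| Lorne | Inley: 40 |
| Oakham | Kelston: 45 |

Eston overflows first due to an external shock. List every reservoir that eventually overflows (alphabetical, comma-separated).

Round 1 — Eston overflows (initial).
  Fallow: +40 → 40 < 110
  Kelston: +60 → 60 ≥ 40
Round 2 — Kelston overflows.
  Fallow: +90 → 130 ≥ 110
Round 3 — Fallow overflows.
  Glade: +80 → 80 ≥ 60
  Jarrow: +50 → 50 < 70
Round 4 — Glade overflows.
  Oakham: +60 → 60 < 70
No further overflows.

Eston, Fallow, Glade, Kelston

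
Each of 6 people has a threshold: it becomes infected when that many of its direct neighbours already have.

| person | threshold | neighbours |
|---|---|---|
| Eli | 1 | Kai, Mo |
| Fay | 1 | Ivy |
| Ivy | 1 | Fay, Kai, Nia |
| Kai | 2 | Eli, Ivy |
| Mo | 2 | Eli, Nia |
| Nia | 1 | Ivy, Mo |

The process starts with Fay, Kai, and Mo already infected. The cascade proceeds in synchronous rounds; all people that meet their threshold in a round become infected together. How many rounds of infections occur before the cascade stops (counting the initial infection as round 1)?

2

Round 1 — Fay, Kai, Mo become infected (initial).
Round 2 — checking thresholds:
  Eli: 2 of 2 neighbours ≥ 1, becomes infected.
  Ivy: 2 of 3 neighbours ≥ 1, becomes infected.
  Nia: 1 of 2 neighbours ≥ 1, becomes infected.
Round 3 — no new infections; cascade stops.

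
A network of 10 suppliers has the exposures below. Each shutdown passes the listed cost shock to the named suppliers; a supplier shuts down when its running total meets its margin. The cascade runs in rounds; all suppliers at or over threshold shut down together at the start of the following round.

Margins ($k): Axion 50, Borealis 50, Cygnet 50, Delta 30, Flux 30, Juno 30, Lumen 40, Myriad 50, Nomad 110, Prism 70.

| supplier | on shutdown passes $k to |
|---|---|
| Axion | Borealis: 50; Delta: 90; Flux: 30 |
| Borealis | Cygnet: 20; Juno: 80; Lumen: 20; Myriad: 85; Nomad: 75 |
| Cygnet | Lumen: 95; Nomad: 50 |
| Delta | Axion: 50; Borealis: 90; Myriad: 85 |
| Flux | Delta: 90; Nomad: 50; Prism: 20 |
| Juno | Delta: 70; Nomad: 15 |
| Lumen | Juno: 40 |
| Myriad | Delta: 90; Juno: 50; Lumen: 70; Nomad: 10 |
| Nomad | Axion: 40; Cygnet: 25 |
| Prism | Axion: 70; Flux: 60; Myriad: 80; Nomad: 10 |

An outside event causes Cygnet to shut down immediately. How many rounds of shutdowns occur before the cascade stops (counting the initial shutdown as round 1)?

Round 1 — Cygnet shuts down (initial).
  Lumen: +95 → 95 ≥ 40
  Nomad: +50 → 50 < 110
Round 2 — Lumen shuts down.
  Juno: +40 → 40 ≥ 30
Round 3 — Juno shuts down.
  Delta: +70 → 70 ≥ 30
  Nomad: +15 → 65 < 110
Round 4 — Delta shuts down.
  Axion: +50 → 50 ≥ 50
  Borealis: +90 → 90 ≥ 50
  Myriad: +85 → 85 ≥ 50
Round 5 — Axion, Borealis, Myriad shut down.
  Flux: +30 → 30 ≥ 30
  Nomad: +75+10 → 150 ≥ 110
Round 6 — Flux, Nomad shut down.
  Prism: +20 → 20 < 70
No further shutdowns.

6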